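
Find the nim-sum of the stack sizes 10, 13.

Nim-sum: 10 XOR 13 = 7.

7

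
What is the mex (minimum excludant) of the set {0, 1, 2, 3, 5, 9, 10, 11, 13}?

The values 0, 1, 2, 3 are all present; 4 is the first non-negative integer missing from the set.

4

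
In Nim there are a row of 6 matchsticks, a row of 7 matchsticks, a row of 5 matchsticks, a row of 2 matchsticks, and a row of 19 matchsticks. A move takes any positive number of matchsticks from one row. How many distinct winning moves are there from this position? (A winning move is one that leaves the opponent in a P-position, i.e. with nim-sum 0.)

1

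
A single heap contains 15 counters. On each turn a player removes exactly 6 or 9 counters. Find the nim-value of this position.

0

Build the Grundy sequence with g(k) = mex{g(k−s) : s ∈ {6, 9}, s ≤ k}:
k:     0  1  2  3  4  5  6  7  8  9 10 11 12 13 14 15
g(k):  0  0  0  0  0  0  1  1  1  1  1  1  2  2  2  0
So g(15) = 0.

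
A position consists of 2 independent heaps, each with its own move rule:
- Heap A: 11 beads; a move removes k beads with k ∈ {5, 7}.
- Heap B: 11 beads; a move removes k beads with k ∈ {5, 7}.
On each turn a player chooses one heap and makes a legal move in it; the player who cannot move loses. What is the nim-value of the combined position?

Build the Grundy sequence for heap A with g(k) = mex{g(k−s) : s ∈ {5, 7}, s ≤ k}:
k:     0  1  2  3  4  5  6  7  8  9 10 11
g(k):  0  0  0  0  0  1  1  1  1  1  2  2
So g(11) = 2.
Grundy values for heap B (subtraction set {5, 7}):
k:     0  1  2  3  4  5  6  7  8  9 10 11
g(k):  0  0  0  0  0  1  1  1  1  1  2  2
So g(11) = 2.
The value of a disjunctive sum is the nim-sum of the parts.
Combined value = 2 XOR 2 = 0.

0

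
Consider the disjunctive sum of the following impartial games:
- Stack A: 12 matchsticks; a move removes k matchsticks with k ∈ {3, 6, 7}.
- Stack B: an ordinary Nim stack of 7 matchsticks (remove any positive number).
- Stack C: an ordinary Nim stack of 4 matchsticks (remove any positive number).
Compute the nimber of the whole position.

Build the Grundy sequence for stack A with g(k) = mex{g(k−s) : s ∈ {3, 6, 7}, s ≤ k}:
g(0) = mex{} = 0
g(1) = mex{} = 0
g(2) = mex{} = 0
g(3) = mex{0} = 1
g(4) = mex{0} = 1
g(5) = mex{0} = 1
g(6) = mex{0,1} = 2
g(7) = mex{0,1} = 2
g(8) = mex{0,1} = 2
g(9) = mex{0,1,2} = 3
g(10) = mex{1,2} = 0
g(11) = mex{1,2} = 0
g(12) = mex{1,2,3} = 0
So g(12) = 0.
Stack B is a plain Nim stack of size 7, so its Grundy value is 7.
Stack C is a plain Nim stack of size 4, so its Grundy value is 4.
The value of a disjunctive sum is the nim-sum of the parts.
Combined value = 0 XOR 7 XOR 4 = 3.

3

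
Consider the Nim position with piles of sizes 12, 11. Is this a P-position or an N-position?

N-position

Bitwise XOR of the heap sizes:
  1100  (12)
  1011  (11)
  ----
  0111  (7)
The nim-sum is 7 ≠ 0, so this is an N-position: the player to move can win.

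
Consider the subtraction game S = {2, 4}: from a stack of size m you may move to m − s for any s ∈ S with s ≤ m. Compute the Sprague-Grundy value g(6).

Grundy values for subtraction set {2, 4}:
k:     0  1  2  3  4  5  6
g(k):  0  0  1  1  2  2  0
So g(6) = 0.

0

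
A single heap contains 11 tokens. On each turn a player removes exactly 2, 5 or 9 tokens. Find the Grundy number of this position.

Build the Grundy sequence with g(k) = mex{g(k−s) : s ∈ {2, 5, 9}, s ≤ k}:
k:     0  1  2  3  4  5  6  7  8  9 10 11
g(k):  0  0  1  1  0  2  1  0  0  1  1  0
So g(11) = 0.

0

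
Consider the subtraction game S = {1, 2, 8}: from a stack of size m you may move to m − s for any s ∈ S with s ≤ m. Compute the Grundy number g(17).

2

Compute g(0), g(1), … for moves {1, 2, 8}:
k:     0  1  2  3  4  5  6  7  8  9 10 11 12 13 14 15 16 17
g(k):  0  1  2  0  1  2  0  1  2  0  1  2  0  1  2  0  1  2
So g(17) = 2.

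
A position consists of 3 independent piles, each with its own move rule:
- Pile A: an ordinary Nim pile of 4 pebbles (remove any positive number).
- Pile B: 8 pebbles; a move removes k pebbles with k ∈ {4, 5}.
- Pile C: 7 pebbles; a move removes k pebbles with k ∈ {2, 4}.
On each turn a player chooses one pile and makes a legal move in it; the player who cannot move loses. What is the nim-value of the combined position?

Pile A is a plain Nim pile of size 4, so its Grundy value is 4.
Grundy values for pile B (subtraction set {4, 5}):
g(0) = mex{} = 0
g(1) = mex{} = 0
g(2) = mex{} = 0
g(3) = mex{} = 0
g(4) = mex{0} = 1
g(5) = mex{0} = 1
g(6) = mex{0} = 1
g(7) = mex{0} = 1
g(8) = mex{0,1} = 2
So g(8) = 2.
Grundy values for pile C (subtraction set {2, 4}):
k:     0  1  2  3  4  5  6  7
g(k):  0  0  1  1  2  2  0  0
So g(7) = 0.
The value of a disjunctive sum is the nim-sum of the parts.
Combined value = 4 ⊕ 2 ⊕ 0 = 6.

6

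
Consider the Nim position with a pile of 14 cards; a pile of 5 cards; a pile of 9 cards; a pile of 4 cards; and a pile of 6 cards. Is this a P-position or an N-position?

P-position

Compute the nim-sum pairwise:
14 ^ 5 = 11
11 ^ 9 = 2
2 ^ 4 = 6
6 ^ 6 = 0
The nim-sum is 0, so this is a P-position: the player to move is in a losing position under optimal play.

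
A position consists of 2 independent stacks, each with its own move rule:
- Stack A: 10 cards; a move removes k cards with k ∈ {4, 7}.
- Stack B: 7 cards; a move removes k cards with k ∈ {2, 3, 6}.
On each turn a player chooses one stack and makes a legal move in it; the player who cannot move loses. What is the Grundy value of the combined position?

Grundy values for stack A (subtraction set {4, 7}):
g(0) = mex{} = 0
g(1) = mex{} = 0
g(2) = mex{} = 0
g(3) = mex{} = 0
g(4) = mex{0} = 1
g(5) = mex{0} = 1
g(6) = mex{0} = 1
g(7) = mex{0} = 1
g(8) = mex{0,1} = 2
g(9) = mex{0,1} = 2
g(10) = mex{0,1} = 2
So g(10) = 2.
Build the Grundy sequence for stack B with g(k) = mex{g(k−s) : s ∈ {2, 3, 6}, s ≤ k}:
k:     0  1  2  3  4  5  6  7
g(k):  0  0  1  1  2  0  3  1
So g(7) = 1.
The value of a disjunctive sum is the nim-sum of the parts.
Combined value = 2 ⊕ 1 = 3.

3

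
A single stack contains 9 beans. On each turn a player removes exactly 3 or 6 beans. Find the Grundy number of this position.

Build the Grundy sequence with g(k) = mex{g(k−s) : s ∈ {3, 6}, s ≤ k}:
k:     0  1  2  3  4  5  6  7  8  9
g(k):  0  0  0  1  1  1  2  2  2  0
So g(9) = 0.

0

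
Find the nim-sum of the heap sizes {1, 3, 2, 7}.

7

Nim-sum: 1 ^ 3 ^ 2 ^ 7 = 7.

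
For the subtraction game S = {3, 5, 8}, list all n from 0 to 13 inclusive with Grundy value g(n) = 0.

0, 1, 2, 11, 12, 13

Compute g(0), g(1), … for moves {3, 5, 8}:
k:     0  1  2  3  4  5  6  7  8  9 10 11 12 13
g(k):  0  0  0  1  1  1  2  2  2  3  3  0  0  0
The P-positions (g = 0) in 0..13 are 0, 1, 2, 11, 12, 13.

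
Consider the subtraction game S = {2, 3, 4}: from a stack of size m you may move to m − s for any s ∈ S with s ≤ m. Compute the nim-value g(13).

Compute g(0), g(1), … for moves {2, 3, 4}:
k:     0  1  2  3  4  5  6  7  8  9 10 11 12 13
g(k):  0  0  1  1  2  2  0  0  1  1  2  2  0  0
So g(13) = 0.

0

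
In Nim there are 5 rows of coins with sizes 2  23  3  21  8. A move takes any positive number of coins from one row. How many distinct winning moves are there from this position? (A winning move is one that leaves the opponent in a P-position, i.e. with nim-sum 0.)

Compute the nim-sum pairwise:
2 XOR 23 = 21
21 XOR 3 = 22
22 XOR 21 = 3
3 XOR 8 = 11
The overall nim-sum is X = 11. A row of size p has a winning move iff p XOR X < p (reduce it to p XOR X).
  2: 2 XOR 11 = 9 ≥ 2 — no move.
  23: 23 XOR 11 = 28 ≥ 23 — no move.
  3: 3 XOR 11 = 8 ≥ 3 — no move.
  21: 21 XOR 11 = 30 ≥ 21 — no move.
  8: 8 XOR 11 = 3 < 8 — winning move (to 3).
That gives 1 winning move.

1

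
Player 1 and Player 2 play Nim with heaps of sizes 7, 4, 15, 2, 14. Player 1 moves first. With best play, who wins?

Compute the nim-sum pairwise:
7 ^ 4 = 3
3 ^ 15 = 12
12 ^ 2 = 14
14 ^ 14 = 0
The nim-sum is 0, so this is a P-position: the player to move is in a losing position under optimal play; Player 1 is about to move from it and so loses — Player 2 wins.

Player 2 wins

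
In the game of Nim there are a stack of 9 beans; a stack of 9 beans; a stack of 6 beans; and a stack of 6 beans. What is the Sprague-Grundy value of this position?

Compute the nim-sum pairwise:
9 XOR 9 = 0
0 XOR 6 = 6
6 XOR 6 = 0

0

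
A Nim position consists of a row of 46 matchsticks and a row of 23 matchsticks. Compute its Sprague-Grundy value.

57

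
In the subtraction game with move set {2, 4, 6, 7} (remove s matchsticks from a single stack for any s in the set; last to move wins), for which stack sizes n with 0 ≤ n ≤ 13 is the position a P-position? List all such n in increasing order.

0, 1, 9, 10

Compute g(0), g(1), … for moves {2, 4, 6, 7}:
k:     0  1  2  3  4  5  6  7  8  9 10 11 12 13
g(k):  0  0  1  1  2  2  3  3  4  0  0  1  1  2
The P-positions (g = 0) in 0..13 are 0, 1, 9, 10.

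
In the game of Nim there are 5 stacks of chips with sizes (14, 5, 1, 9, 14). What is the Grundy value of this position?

In binary:
  1110  (14)
  0101  (5)
  0001  (1)
  1001  (9)
  1110  (14)
  ----
  1101  (13)

13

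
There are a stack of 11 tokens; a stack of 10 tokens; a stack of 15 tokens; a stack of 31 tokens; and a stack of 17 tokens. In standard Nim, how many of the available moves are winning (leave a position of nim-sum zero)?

Nim-sum: 11 ⊕ 10 ⊕ 15 ⊕ 31 ⊕ 17 = 0.
The nim-sum is already 0, so every move leaves a nonzero nim-sum — there are no winning moves.

0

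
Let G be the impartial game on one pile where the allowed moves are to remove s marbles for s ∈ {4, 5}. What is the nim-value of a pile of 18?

0

Grundy values for subtraction set {4, 5}:
k:     0  1  2  3  4  5  6  7  8  9 10 11 12 13 14 15 16 17 18
g(k):  0  0  0  0  1  1  1  1  2  0  0  0  0  1  1  1  1  2  0
So g(18) = 0.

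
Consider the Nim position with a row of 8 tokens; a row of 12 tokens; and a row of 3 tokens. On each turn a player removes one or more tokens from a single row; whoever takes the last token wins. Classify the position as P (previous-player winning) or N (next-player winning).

N-position

Write each in binary and XOR column by column:
  1000  (8)
  1100  (12)
  0011  (3)
  ----
  0111  (7)
The nim-sum is 7 ≠ 0, so this is an N-position: the player to move can win.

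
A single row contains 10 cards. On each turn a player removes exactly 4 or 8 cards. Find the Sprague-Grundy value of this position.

Grundy values for subtraction set {4, 8}:
k:     0  1  2  3  4  5  6  7  8  9 10
g(k):  0  0  0  0  1  1  1  1  2  2  2
So g(10) = 2.

2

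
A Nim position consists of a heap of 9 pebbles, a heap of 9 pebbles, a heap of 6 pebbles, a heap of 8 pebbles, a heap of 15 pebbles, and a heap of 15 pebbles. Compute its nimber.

Write each in binary and XOR column by column:
  1001  (9)
  1001  (9)
  0110  (6)
  1000  (8)
  1111  (15)
  1111  (15)
  ----
  1110  (14)

14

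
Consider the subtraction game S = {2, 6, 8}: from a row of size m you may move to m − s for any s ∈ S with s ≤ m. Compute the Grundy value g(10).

Build the Grundy sequence with g(k) = mex{g(k−s) : s ∈ {2, 6, 8}, s ≤ k}:
g(0) = mex{} = 0
g(1) = mex{} = 0
g(2) = mex{0} = 1
g(3) = mex{0} = 1
g(4) = mex{1} = 0
g(5) = mex{1} = 0
g(6) = mex{0} = 1
g(7) = mex{0} = 1
g(8) = mex{0,1} = 2
g(9) = mex{0,1} = 2
g(10) = mex{0,1,2} = 3
So g(10) = 3.

3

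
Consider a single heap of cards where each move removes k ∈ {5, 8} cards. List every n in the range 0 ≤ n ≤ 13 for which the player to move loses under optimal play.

Compute g(0), g(1), … for moves {5, 8}:
k:     0  1  2  3  4  5  6  7  8  9 10 11 12 13
g(k):  0  0  0  0  0  1  1  1  1  1  2  2  2  0
The P-positions (g = 0) in 0..13 are 0, 1, 2, 3, 4, 13.

0, 1, 2, 3, 4, 13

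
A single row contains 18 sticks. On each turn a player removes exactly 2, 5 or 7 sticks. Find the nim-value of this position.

Compute g(0), g(1), … for moves {2, 5, 7}:
k:     0  1  2  3  4  5  6  7  8  9 10 11 12 13 14 15 16 17 18
g(k):  0  0  1  1  0  2  1  3  2  2  0  3  1  0  0  1  1  2  2
So g(18) = 2.

2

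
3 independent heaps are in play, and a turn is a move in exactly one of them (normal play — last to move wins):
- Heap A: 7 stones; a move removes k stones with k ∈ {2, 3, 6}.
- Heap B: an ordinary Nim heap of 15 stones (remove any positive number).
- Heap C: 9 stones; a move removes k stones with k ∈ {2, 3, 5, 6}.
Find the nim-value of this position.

14

Build the Grundy sequence for heap A with g(k) = mex{g(k−s) : s ∈ {2, 3, 6}, s ≤ k}:
k:     0  1  2  3  4  5  6  7
g(k):  0  0  1  1  2  0  3  1
So g(7) = 1.
Heap B is a plain Nim heap of size 15, so its Grundy value is 15.
For heap C, compute g(0), g(1), … with moves {2, 3, 5, 6}:
k:     0  1  2  3  4  5  6  7  8  9
g(k):  0  0  1  1  2  2  3  3  0  0
So g(9) = 0.
By the Sprague-Grundy theorem, the Grundy value of a sum of independent games is the XOR of the component values.
Combined value = 1 XOR 15 XOR 0 = 14.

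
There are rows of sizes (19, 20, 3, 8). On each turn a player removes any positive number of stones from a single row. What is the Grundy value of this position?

Compute the nim-sum pairwise:
19 XOR 20 = 7
7 XOR 3 = 4
4 XOR 8 = 12

12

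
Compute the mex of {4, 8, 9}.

0 is not in the set, so the mex is 0.

0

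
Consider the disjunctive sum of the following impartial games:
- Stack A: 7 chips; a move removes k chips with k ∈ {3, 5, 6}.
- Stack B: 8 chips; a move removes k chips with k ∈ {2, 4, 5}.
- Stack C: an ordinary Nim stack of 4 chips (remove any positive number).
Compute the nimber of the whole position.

6

Grundy values for stack A (subtraction set {3, 5, 6}):
g(0) = mex{} = 0
g(1) = mex{} = 0
g(2) = mex{} = 0
g(3) = mex{0} = 1
g(4) = mex{0} = 1
g(5) = mex{0} = 1
g(6) = mex{0,1} = 2
g(7) = mex{0,1} = 2
So g(7) = 2.
Grundy values for stack B (subtraction set {2, 4, 5}):
k:     0  1  2  3  4  5  6  7  8
g(k):  0  0  1  1  2  2  3  0  0
So g(8) = 0.
Stack C is a plain Nim stack of size 4, so its Grundy value is 4.
The value of a disjunctive sum is the nim-sum of the parts.
Combined value = 2 XOR 0 XOR 4 = 6.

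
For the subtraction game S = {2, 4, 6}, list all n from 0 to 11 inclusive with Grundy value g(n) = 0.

0, 1, 8, 9

Build the Grundy sequence with g(k) = mex{g(k−s) : s ∈ {2, 4, 6}, s ≤ k}:
g(0) = mex{} = 0
g(1) = mex{} = 0
g(2) = mex{0} = 1
g(3) = mex{0} = 1
g(4) = mex{0,1} = 2
g(5) = mex{0,1} = 2
g(6) = mex{0,1,2} = 3
g(7) = mex{0,1,2} = 3
g(8) = mex{1,2,3} = 0
g(9) = mex{1,2,3} = 0
g(10) = mex{0,2,3} = 1
g(11) = mex{0,2,3} = 1
The P-positions (g = 0) in 0..11 are 0, 1, 8, 9.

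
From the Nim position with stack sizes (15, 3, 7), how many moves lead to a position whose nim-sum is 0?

Nim-sum: 15 ⊕ 3 ⊕ 7 = 11.
The overall nim-sum is X = 11. A stack of size p has a winning move iff p XOR X < p (reduce it to p XOR X).
  15: 15 XOR 11 = 4 < 15 — winning move (to 4).
  3: 3 XOR 11 = 8 ≥ 3 — no move.
  7: 7 XOR 11 = 12 ≥ 7 — no move.
That gives 1 winning move.

1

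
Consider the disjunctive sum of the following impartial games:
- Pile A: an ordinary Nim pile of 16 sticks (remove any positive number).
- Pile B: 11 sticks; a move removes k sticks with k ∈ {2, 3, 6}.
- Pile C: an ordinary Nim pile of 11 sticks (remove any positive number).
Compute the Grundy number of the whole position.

Pile A is a plain Nim pile of size 16, so its Grundy value is 16.
Grundy values for pile B (subtraction set {2, 3, 6}):
g(0) = mex{} = 0
g(1) = mex{} = 0
g(2) = mex{0} = 1
g(3) = mex{0} = 1
g(4) = mex{0,1} = 2
g(5) = mex{1} = 0
g(6) = mex{0,1,2} = 3
g(7) = mex{0,2} = 1
g(8) = mex{0,1,3} = 2
g(9) = mex{1,3} = 0
g(10) = mex{1,2} = 0
g(11) = mex{0,2} = 1
So g(11) = 1.
Pile C is a plain Nim pile of size 11, so its Grundy value is 11.
By the Sprague-Grundy theorem, the Grundy value of a sum of independent games is the XOR of the component values.
Combined value = 16 ⊕ 1 ⊕ 11 = 26.

26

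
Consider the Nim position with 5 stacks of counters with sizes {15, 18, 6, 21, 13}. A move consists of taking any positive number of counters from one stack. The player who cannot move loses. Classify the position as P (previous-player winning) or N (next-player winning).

Compute the nim-sum pairwise:
15 ⊕ 18 = 29
29 ⊕ 6 = 27
27 ⊕ 21 = 14
14 ⊕ 13 = 3
The nim-sum is 3 ≠ 0, so this is an N-position: the player to move can win.

N-position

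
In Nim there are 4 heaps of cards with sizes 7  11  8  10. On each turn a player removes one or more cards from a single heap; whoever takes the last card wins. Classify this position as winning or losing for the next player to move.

Winning position

Compute the nim-sum pairwise:
7 ^ 11 = 12
12 ^ 8 = 4
4 ^ 10 = 14
The nim-sum is 14 ≠ 0, so this is an N-position: the player to move can win.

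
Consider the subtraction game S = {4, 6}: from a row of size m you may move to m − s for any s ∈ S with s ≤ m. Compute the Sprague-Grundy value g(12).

Compute g(0), g(1), … for moves {4, 6}:
k:     0  1  2  3  4  5  6  7  8  9 10 11 12
g(k):  0  0  0  0  1  1  1  1  2  2  0  0  0
So g(12) = 0.

0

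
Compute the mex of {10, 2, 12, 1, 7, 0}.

The values 0, 1, 2 are all present; 3 is the first non-negative integer missing from the set.

3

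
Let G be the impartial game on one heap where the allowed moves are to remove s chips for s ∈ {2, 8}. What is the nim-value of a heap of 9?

2

Grundy values for subtraction set {2, 8}:
g(0) = mex{} = 0
g(1) = mex{} = 0
g(2) = mex{0} = 1
g(3) = mex{0} = 1
g(4) = mex{1} = 0
g(5) = mex{1} = 0
g(6) = mex{0} = 1
g(7) = mex{0} = 1
g(8) = mex{0,1} = 2
g(9) = mex{0,1} = 2
So g(9) = 2.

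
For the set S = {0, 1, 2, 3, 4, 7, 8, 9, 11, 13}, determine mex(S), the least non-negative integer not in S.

The values 0, 1, 2, 3, 4 are all present; 5 is the first non-negative integer missing from the set.

5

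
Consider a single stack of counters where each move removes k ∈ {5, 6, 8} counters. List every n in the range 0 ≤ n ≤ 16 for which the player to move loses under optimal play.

0, 1, 2, 3, 4, 13, 14, 15, 16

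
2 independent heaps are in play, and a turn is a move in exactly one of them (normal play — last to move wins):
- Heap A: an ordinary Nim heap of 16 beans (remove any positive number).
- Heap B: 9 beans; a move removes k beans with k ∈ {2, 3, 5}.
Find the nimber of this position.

Heap A is a plain Nim heap of size 16, so its Grundy value is 16.
Grundy values for heap B (subtraction set {2, 3, 5}):
g(0) = mex{} = 0
g(1) = mex{} = 0
g(2) = mex{0} = 1
g(3) = mex{0} = 1
g(4) = mex{0,1} = 2
g(5) = mex{0,1} = 2
g(6) = mex{0,1,2} = 3
g(7) = mex{1,2} = 0
g(8) = mex{1,2,3} = 0
g(9) = mex{0,2,3} = 1
So g(9) = 1.
The value of a disjunctive sum is the nim-sum of the parts.
Combined value = 16 ⊕ 1 = 17.

17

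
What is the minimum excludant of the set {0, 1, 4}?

The values 0, 1 are all present; 2 is the first non-negative integer missing from the set.

2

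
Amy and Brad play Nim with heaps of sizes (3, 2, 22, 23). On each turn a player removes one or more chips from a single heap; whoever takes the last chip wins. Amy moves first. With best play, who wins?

Brad wins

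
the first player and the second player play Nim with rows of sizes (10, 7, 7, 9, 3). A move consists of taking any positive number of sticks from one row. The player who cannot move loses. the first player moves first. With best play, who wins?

the second player wins

Nim-sum: 10 ^ 7 ^ 7 ^ 9 ^ 3 = 0.
The nim-sum is 0, so this is a P-position: the player to move is in a losing position under optimal play; the first player is about to move from it and so loses — the second player wins.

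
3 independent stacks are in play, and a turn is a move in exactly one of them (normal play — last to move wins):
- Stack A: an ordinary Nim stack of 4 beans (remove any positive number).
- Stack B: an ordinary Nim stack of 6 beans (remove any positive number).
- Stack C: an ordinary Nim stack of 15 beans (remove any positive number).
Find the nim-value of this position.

13

Stack A is a plain Nim stack of size 4, so its Grundy value is 4.
Stack B is a plain Nim stack of size 6, so its Grundy value is 6.
Stack C is a plain Nim stack of size 15, so its Grundy value is 15.
By the Sprague-Grundy theorem, the Grundy value of a sum of independent games is the XOR of the component values.
Combined value = 4 ⊕ 6 ⊕ 15 = 13.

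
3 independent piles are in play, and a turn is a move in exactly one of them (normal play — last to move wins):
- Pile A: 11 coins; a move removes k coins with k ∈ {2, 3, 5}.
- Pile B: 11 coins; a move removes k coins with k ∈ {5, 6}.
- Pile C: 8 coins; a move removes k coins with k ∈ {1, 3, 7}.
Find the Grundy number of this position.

Grundy values for pile A (subtraction set {2, 3, 5}):
k:     0  1  2  3  4  5  6  7  8  9 10 11
g(k):  0  0  1  1  2  2  3  0  0  1  1  2
So g(11) = 2.
Build the Grundy sequence for pile B with g(k) = mex{g(k−s) : s ∈ {5, 6}, s ≤ k}:
k:     0  1  2  3  4  5  6  7  8  9 10 11
g(k):  0  0  0  0  0  1  1  1  1  1  2  0
So g(11) = 0.
Grundy values for pile C (subtraction set {1, 3, 7}):
g(0) = mex{} = 0
g(1) = mex{0} = 1
g(2) = mex{1} = 0
g(3) = mex{0} = 1
g(4) = mex{1} = 0
g(5) = mex{0} = 1
g(6) = mex{1} = 0
g(7) = mex{0} = 1
g(8) = mex{1} = 0
So g(8) = 0.
The value of a disjunctive sum is the nim-sum of the parts.
Combined value = 2 ⊕ 0 ⊕ 0 = 2.

2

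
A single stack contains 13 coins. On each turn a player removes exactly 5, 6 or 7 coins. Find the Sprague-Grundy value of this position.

Compute g(0), g(1), … for moves {5, 6, 7}:
g(0) = mex{} = 0
g(1) = mex{} = 0
g(2) = mex{} = 0
g(3) = mex{} = 0
g(4) = mex{} = 0
g(5) = mex{0} = 1
g(6) = mex{0} = 1
g(7) = mex{0} = 1
g(8) = mex{0} = 1
g(9) = mex{0} = 1
g(10) = mex{0,1} = 2
g(11) = mex{0,1} = 2
g(12) = mex{1} = 0
g(13) = mex{1} = 0
So g(13) = 0.

0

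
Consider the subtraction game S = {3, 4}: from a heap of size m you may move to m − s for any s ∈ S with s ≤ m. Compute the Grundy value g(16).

Grundy values for subtraction set {3, 4}:
k:     0  1  2  3  4  5  6  7  8  9 10 11 12 13 14 15 16
g(k):  0  0  0  1  1  1  2  0  0  0  1  1  1  2  0  0  0
So g(16) = 0.

0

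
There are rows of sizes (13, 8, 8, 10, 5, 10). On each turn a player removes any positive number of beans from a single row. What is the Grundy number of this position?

Compute the nim-sum pairwise:
13 XOR 8 = 5
5 XOR 8 = 13
13 XOR 10 = 7
7 XOR 5 = 2
2 XOR 10 = 8

8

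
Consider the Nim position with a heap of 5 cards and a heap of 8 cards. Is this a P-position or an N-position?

Nim-sum: 5 ^ 8 = 13.
The nim-sum is 13 ≠ 0, so this is an N-position: the player to move can win.

N-position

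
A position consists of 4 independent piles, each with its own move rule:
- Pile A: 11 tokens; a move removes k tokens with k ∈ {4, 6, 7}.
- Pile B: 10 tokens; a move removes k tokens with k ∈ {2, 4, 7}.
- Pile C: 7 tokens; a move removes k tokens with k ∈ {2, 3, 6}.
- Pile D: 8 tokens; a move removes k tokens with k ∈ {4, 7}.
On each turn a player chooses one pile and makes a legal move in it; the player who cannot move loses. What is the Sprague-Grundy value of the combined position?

For pile A, compute g(0), g(1), … with moves {4, 6, 7}:
g(0) = mex{} = 0
g(1) = mex{} = 0
g(2) = mex{} = 0
g(3) = mex{} = 0
g(4) = mex{0} = 1
g(5) = mex{0} = 1
g(6) = mex{0} = 1
g(7) = mex{0} = 1
g(8) = mex{0,1} = 2
g(9) = mex{0,1} = 2
g(10) = mex{0,1} = 2
g(11) = mex{1} = 0
So g(11) = 0.
Grundy values for pile B (subtraction set {2, 4, 7}):
k:     0  1  2  3  4  5  6  7  8  9 10
g(k):  0  0  1  1  2  2  0  3  1  0  2
So g(10) = 2.
Grundy values for pile C (subtraction set {2, 3, 6}):
g(0) = mex{} = 0
g(1) = mex{} = 0
g(2) = mex{0} = 1
g(3) = mex{0} = 1
g(4) = mex{0,1} = 2
g(5) = mex{1} = 0
g(6) = mex{0,1,2} = 3
g(7) = mex{0,2} = 1
So g(7) = 1.
Grundy values for pile D (subtraction set {4, 7}):
k:     0  1  2  3  4  5  6  7  8
g(k):  0  0  0  0  1  1  1  1  2
So g(8) = 2.
By the Sprague-Grundy theorem, the Grundy value of a sum of independent games is the XOR of the component values.
Combined value = 0 ⊕ 2 ⊕ 1 ⊕ 2 = 1.

1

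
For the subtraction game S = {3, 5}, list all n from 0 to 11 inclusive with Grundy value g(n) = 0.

0, 1, 2, 8, 9, 10

Compute g(0), g(1), … for moves {3, 5}:
k:     0  1  2  3  4  5  6  7  8  9 10 11
g(k):  0  0  0  1  1  1  2  2  0  0  0  1
The P-positions (g = 0) in 0..11 are 0, 1, 2, 8, 9, 10.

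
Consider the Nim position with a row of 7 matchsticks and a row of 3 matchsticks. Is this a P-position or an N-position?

N-position

Compute the nim-sum pairwise:
7 ⊕ 3 = 4
The nim-sum is 4 ≠ 0, so this is an N-position: the player to move can win.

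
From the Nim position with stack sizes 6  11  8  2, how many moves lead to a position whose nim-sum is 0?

Bitwise XOR of the heap sizes:
  0110  (6)
  1011  (11)
  1000  (8)
  0010  (2)
  ----
  0111  (7)
The overall nim-sum is X = 7. A stack of size p has a winning move iff p XOR X < p (reduce it to p XOR X).
  6: 6 XOR 7 = 1 < 6 — winning move (to 1).
  11: 11 XOR 7 = 12 ≥ 11 — no move.
  8: 8 XOR 7 = 15 ≥ 8 — no move.
  2: 2 XOR 7 = 5 ≥ 2 — no move.
That gives 1 winning move.

1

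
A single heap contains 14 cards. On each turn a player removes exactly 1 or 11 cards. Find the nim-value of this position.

0

Compute g(0), g(1), … for moves {1, 11}:
k:     0  1  2  3  4  5  6  7  8  9 10 11 12 13 14
g(k):  0  1  0  1  0  1  0  1  0  1  0  1  0  1  0
So g(14) = 0.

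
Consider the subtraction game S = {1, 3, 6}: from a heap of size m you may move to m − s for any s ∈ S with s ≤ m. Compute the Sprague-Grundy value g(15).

Build the Grundy sequence with g(k) = mex{g(k−s) : s ∈ {1, 3, 6}, s ≤ k}:
k:     0  1  2  3  4  5  6  7  8  9 10 11 12 13 14 15
g(k):  0  1  0  1  0  1  2  3  2  0  1  0  1  0  1  2
So g(15) = 2.

2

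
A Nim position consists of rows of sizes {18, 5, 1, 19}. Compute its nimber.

5

Nim-sum: 18 ⊕ 5 ⊕ 1 ⊕ 19 = 5.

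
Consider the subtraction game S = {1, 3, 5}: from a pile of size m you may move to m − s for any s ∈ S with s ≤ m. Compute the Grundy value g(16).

Build the Grundy sequence with g(k) = mex{g(k−s) : s ∈ {1, 3, 5}, s ≤ k}:
k:     0  1  2  3  4  5  6  7  8  9 10 11 12 13 14 15 16
g(k):  0  1  0  1  0  1  0  1  0  1  0  1  0  1  0  1  0
So g(16) = 0.

0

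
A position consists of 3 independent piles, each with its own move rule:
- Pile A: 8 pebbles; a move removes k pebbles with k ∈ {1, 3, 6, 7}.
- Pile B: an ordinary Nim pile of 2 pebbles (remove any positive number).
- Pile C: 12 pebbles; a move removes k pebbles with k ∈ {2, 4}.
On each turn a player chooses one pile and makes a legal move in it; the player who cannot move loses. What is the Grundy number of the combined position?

Grundy values for pile A (subtraction set {1, 3, 6, 7}):
k:     0  1  2  3  4  5  6  7  8
g(k):  0  1  0  1  0  1  2  3  2
So g(8) = 2.
Pile B is a plain Nim pile of size 2, so its Grundy value is 2.
For pile C, compute g(0), g(1), … with moves {2, 4}:
g(0) = mex{} = 0
g(1) = mex{} = 0
g(2) = mex{0} = 1
g(3) = mex{0} = 1
g(4) = mex{0,1} = 2
g(5) = mex{0,1} = 2
g(6) = mex{1,2} = 0
g(7) = mex{1,2} = 0
g(8) = mex{0,2} = 1
g(9) = mex{0,2} = 1
g(10) = mex{0,1} = 2
g(11) = mex{0,1} = 2
g(12) = mex{1,2} = 0
So g(12) = 0.
By the Sprague-Grundy theorem, the Grundy value of a sum of independent games is the XOR of the component values.
Combined value = 2 XOR 2 XOR 0 = 0.

0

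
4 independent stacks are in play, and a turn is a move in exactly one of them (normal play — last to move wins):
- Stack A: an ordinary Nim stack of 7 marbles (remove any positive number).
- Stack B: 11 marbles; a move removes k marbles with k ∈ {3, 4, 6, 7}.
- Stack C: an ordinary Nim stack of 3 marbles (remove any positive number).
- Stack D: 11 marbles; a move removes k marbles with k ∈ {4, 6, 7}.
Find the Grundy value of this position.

4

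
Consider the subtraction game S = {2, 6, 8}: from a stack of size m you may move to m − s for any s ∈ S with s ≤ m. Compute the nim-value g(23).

2

Grundy values for subtraction set {2, 6, 8}:
k:     0  1  2  3  4  5  6  7  8  9 10 11 12 13 14 15 16 17 18 19 20 21 22 23
g(k):  0  0  1  1  0  0  1  1  2  2  3  3  2  2  0  0  1  1  0  0  1  1  2  2
So g(23) = 2.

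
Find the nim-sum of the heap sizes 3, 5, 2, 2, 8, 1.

Compute the nim-sum pairwise:
3 XOR 5 = 6
6 XOR 2 = 4
4 XOR 2 = 6
6 XOR 8 = 14
14 XOR 1 = 15

15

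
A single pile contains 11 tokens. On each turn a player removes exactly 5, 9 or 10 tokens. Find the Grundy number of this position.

Build the Grundy sequence with g(k) = mex{g(k−s) : s ∈ {5, 9, 10}, s ≤ k}:
g(0) = mex{} = 0
g(1) = mex{} = 0
g(2) = mex{} = 0
g(3) = mex{} = 0
g(4) = mex{} = 0
g(5) = mex{0} = 1
g(6) = mex{0} = 1
g(7) = mex{0} = 1
g(8) = mex{0} = 1
g(9) = mex{0} = 1
g(10) = mex{0,1} = 2
g(11) = mex{0,1} = 2
So g(11) = 2.

2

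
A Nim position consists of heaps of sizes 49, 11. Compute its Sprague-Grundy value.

Bitwise XOR of the heap sizes:
  110001  (49)
  001011  (11)
  ------
  111010  (58)

58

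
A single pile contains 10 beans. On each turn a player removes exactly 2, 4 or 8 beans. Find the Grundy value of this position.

2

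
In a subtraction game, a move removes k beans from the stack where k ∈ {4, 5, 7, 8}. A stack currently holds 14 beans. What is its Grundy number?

0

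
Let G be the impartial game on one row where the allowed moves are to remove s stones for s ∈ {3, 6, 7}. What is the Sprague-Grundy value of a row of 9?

3

Compute g(0), g(1), … for moves {3, 6, 7}:
k:     0  1  2  3  4  5  6  7  8  9
g(k):  0  0  0  1  1  1  2  2  2  3
So g(9) = 3.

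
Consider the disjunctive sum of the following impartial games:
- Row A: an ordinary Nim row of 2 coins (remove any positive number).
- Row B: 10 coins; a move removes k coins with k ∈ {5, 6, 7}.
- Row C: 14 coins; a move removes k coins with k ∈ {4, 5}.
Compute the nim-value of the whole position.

1

Row A is a plain Nim row of size 2, so its Grundy value is 2.
Build the Grundy sequence for row B with g(k) = mex{g(k−s) : s ∈ {5, 6, 7}, s ≤ k}:
k:     0  1  2  3  4  5  6  7  8  9 10
g(k):  0  0  0  0  0  1  1  1  1  1  2
So g(10) = 2.
Build the Grundy sequence for row C with g(k) = mex{g(k−s) : s ∈ {4, 5}, s ≤ k}:
k:     0  1  2  3  4  5  6  7  8  9 10 11 12 13 14
g(k):  0  0  0  0  1  1  1  1  2  0  0  0  0  1  1
So g(14) = 1.
The value of a disjunctive sum is the nim-sum of the parts.
Combined value = 2 ⊕ 2 ⊕ 1 = 1.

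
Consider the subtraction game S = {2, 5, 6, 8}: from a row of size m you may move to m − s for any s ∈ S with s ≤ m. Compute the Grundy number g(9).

2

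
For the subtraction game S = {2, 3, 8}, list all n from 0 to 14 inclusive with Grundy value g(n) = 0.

Compute g(0), g(1), … for moves {2, 3, 8}:
k:     0  1  2  3  4  5  6  7  8  9 10 11 12 13 14
g(k):  0  0  1  1  2  0  0  1  1  2  0  0  1  1  2
The P-positions (g = 0) in 0..14 are 0, 1, 5, 6, 10, 11.

0, 1, 5, 6, 10, 11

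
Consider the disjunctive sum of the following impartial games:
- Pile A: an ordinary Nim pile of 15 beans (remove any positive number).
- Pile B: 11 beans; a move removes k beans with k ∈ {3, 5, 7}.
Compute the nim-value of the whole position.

Pile A is a plain Nim pile of size 15, so its Grundy value is 15.
For pile B, compute g(0), g(1), … with moves {3, 5, 7}:
k:     0  1  2  3  4  5  6  7  8  9 10 11
g(k):  0  0  0  1  1  1  2  2  2  3  0  0
So g(11) = 0.
The value of a disjunctive sum is the nim-sum of the parts.
Combined value = 15 ⊕ 0 = 15.

15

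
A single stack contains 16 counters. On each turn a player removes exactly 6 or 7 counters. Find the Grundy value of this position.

0

Compute g(0), g(1), … for moves {6, 7}:
k:     0  1  2  3  4  5  6  7  8  9 10 11 12 13 14 15 16
g(k):  0  0  0  0  0  0  1  1  1  1  1  1  2  0  0  0  0
So g(16) = 0.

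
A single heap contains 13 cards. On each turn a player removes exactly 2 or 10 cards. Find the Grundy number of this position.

Compute g(0), g(1), … for moves {2, 10}:
g(0) = mex{} = 0
g(1) = mex{} = 0
g(2) = mex{0} = 1
g(3) = mex{0} = 1
g(4) = mex{1} = 0
g(5) = mex{1} = 0
g(6) = mex{0} = 1
g(7) = mex{0} = 1
g(8) = mex{1} = 0
g(9) = mex{1} = 0
g(10) = mex{0} = 1
g(11) = mex{0} = 1
g(12) = mex{1} = 0
g(13) = mex{1} = 0
So g(13) = 0.

0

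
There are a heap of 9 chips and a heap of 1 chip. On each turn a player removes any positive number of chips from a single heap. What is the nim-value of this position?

8

Nim-sum: 9 ^ 1 = 8.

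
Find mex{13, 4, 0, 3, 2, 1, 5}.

6

The values 0, 1, 2, 3, 4, 5 are all present; 6 is the first non-negative integer missing from the set.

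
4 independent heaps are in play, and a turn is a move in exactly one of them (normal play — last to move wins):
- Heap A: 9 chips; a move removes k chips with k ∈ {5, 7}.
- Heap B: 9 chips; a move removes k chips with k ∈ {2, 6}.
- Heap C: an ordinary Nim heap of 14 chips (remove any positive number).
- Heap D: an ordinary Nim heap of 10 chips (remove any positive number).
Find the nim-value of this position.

5

Build the Grundy sequence for heap A with g(k) = mex{g(k−s) : s ∈ {5, 7}, s ≤ k}:
g(0) = mex{} = 0
g(1) = mex{} = 0
g(2) = mex{} = 0
g(3) = mex{} = 0
g(4) = mex{} = 0
g(5) = mex{0} = 1
g(6) = mex{0} = 1
g(7) = mex{0} = 1
g(8) = mex{0} = 1
g(9) = mex{0} = 1
So g(9) = 1.
For heap B, compute g(0), g(1), … with moves {2, 6}:
k:     0  1  2  3  4  5  6  7  8  9
g(k):  0  0  1  1  0  0  1  1  0  0
So g(9) = 0.
Heap C is a plain Nim heap of size 14, so its Grundy value is 14.
Heap D is a plain Nim heap of size 10, so its Grundy value is 10.
The value of a disjunctive sum is the nim-sum of the parts.
Combined value = 1 ⊕ 0 ⊕ 14 ⊕ 10 = 5.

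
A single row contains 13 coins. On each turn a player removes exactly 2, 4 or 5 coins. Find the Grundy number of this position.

Build the Grundy sequence with g(k) = mex{g(k−s) : s ∈ {2, 4, 5}, s ≤ k}:
g(0) = mex{} = 0
g(1) = mex{} = 0
g(2) = mex{0} = 1
g(3) = mex{0} = 1
g(4) = mex{0,1} = 2
g(5) = mex{0,1} = 2
g(6) = mex{0,1,2} = 3
g(7) = mex{1,2} = 0
g(8) = mex{1,2,3} = 0
g(9) = mex{0,2} = 1
g(10) = mex{0,2,3} = 1
g(11) = mex{0,1,3} = 2
g(12) = mex{0,1} = 2
g(13) = mex{0,1,2} = 3
So g(13) = 3.

3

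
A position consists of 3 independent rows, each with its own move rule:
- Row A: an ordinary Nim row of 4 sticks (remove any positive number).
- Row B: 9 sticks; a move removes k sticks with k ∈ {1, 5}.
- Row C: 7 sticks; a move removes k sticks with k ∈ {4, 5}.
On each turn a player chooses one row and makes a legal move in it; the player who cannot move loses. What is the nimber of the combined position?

Row A is a plain Nim row of size 4, so its Grundy value is 4.
Grundy values for row B (subtraction set {1, 5}):
k:     0  1  2  3  4  5  6  7  8  9
g(k):  0  1  0  1  0  1  0  1  0  1
So g(9) = 1.
Grundy values for row C (subtraction set {4, 5}):
g(0) = mex{} = 0
g(1) = mex{} = 0
g(2) = mex{} = 0
g(3) = mex{} = 0
g(4) = mex{0} = 1
g(5) = mex{0} = 1
g(6) = mex{0} = 1
g(7) = mex{0} = 1
So g(7) = 1.
By the Sprague-Grundy theorem, the Grundy value of a sum of independent games is the XOR of the component values.
Combined value = 4 XOR 1 XOR 1 = 4.

4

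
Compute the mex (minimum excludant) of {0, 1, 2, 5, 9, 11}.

The values 0, 1, 2 are all present; 3 is the first non-negative integer missing from the set.

3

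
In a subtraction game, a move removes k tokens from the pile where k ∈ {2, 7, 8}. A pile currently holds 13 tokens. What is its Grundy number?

Build the Grundy sequence with g(k) = mex{g(k−s) : s ∈ {2, 7, 8}, s ≤ k}:
k:     0  1  2  3  4  5  6  7  8  9 10 11 12 13
g(k):  0  0  1  1  0  0  1  1  2  2  0  3  1  2
So g(13) = 2.

2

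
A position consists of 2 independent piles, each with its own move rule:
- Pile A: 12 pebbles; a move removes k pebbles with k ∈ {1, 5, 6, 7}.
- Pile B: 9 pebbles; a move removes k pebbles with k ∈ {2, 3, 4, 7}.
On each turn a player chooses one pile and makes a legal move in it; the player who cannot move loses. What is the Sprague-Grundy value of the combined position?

4

Grundy values for pile A (subtraction set {1, 5, 6, 7}):
k:     0  1  2  3  4  5  6  7  8  9 10 11 12
g(k):  0  1  0  1  0  1  2  3  2  3  2  3  0
So g(12) = 0.
For pile B, compute g(0), g(1), … with moves {2, 3, 4, 7}:
g(0) = mex{} = 0
g(1) = mex{} = 0
g(2) = mex{0} = 1
g(3) = mex{0} = 1
g(4) = mex{0,1} = 2
g(5) = mex{0,1} = 2
g(6) = mex{1,2} = 0
g(7) = mex{0,1,2} = 3
g(8) = mex{0,2} = 1
g(9) = mex{0,1,2,3} = 4
So g(9) = 4.
The value of a disjunctive sum is the nim-sum of the parts.
Combined value = 0 XOR 4 = 4.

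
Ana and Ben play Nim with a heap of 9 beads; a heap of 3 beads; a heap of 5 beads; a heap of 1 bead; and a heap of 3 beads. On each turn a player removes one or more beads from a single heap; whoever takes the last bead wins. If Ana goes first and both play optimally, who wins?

Ana wins

Nim-sum: 9 ⊕ 3 ⊕ 5 ⊕ 1 ⊕ 3 = 13.
The nim-sum is 13 ≠ 0, so this is an N-position: the player to move can win; Ana has a winning move.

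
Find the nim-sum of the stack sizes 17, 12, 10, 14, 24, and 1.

0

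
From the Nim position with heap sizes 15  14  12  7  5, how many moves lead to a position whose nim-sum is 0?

3

Nim-sum: 15 ⊕ 14 ⊕ 12 ⊕ 7 ⊕ 5 = 15.
The overall nim-sum is X = 15. A heap of size p has a winning move iff p XOR X < p (reduce it to p XOR X).
  15: 15 XOR 15 = 0 < 15 — winning move (to 0).
  14: 14 XOR 15 = 1 < 14 — winning move (to 1).
  12: 12 XOR 15 = 3 < 12 — winning move (to 3).
  7: 7 XOR 15 = 8 ≥ 7 — no move.
  5: 5 XOR 15 = 10 ≥ 5 — no move.
That gives 3 winning moves.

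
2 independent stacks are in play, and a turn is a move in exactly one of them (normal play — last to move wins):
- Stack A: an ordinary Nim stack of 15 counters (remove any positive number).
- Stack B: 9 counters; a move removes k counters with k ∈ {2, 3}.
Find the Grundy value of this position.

13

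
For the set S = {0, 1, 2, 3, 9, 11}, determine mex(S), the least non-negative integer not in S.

4

The values 0, 1, 2, 3 are all present; 4 is the first non-negative integer missing from the set.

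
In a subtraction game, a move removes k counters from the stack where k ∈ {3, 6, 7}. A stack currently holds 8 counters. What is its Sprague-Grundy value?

2

Grundy values for subtraction set {3, 6, 7}:
g(0) = mex{} = 0
g(1) = mex{} = 0
g(2) = mex{} = 0
g(3) = mex{0} = 1
g(4) = mex{0} = 1
g(5) = mex{0} = 1
g(6) = mex{0,1} = 2
g(7) = mex{0,1} = 2
g(8) = mex{0,1} = 2
So g(8) = 2.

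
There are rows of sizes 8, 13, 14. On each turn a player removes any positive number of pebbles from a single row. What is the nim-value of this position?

11

Compute the nim-sum pairwise:
8 ⊕ 13 = 5
5 ⊕ 14 = 11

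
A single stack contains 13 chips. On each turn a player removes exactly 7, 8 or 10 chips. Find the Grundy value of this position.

Build the Grundy sequence with g(k) = mex{g(k−s) : s ∈ {7, 8, 10}, s ≤ k}:
k:     0  1  2  3  4  5  6  7  8  9 10 11 12 13
g(k):  0  0  0  0  0  0  0  1  1  1  1  1  1  1
So g(13) = 1.

1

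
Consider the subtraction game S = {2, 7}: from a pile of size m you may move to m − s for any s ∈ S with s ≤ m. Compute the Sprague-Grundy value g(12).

Grundy values for subtraction set {2, 7}:
g(0) = mex{} = 0
g(1) = mex{} = 0
g(2) = mex{0} = 1
g(3) = mex{0} = 1
g(4) = mex{1} = 0
g(5) = mex{1} = 0
g(6) = mex{0} = 1
g(7) = mex{0} = 1
g(8) = mex{0,1} = 2
g(9) = mex{1} = 0
g(10) = mex{1,2} = 0
g(11) = mex{0} = 1
g(12) = mex{0} = 1
So g(12) = 1.

1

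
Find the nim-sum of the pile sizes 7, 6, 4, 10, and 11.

4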